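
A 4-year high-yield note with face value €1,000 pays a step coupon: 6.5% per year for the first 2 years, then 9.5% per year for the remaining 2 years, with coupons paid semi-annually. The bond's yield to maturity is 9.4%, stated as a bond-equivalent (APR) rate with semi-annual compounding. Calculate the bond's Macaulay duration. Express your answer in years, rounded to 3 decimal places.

3.545 years

Periodic yield y = 0.047. Discount each cash flow and weight by its period:
  t   CF        PV=CF/(1+0.047)^t    t·PV
  1        32.50        31.0411        31.0411
  2        32.50        29.6476        59.2953
  3        32.50        28.3167        84.9502
  4        32.50        27.0456       108.1824
  5        47.50        37.7538       188.7688
  6        47.50        36.0590       216.3539
  7        47.50        34.4403       241.0821
  8     1,047.50       725.4051     5,803.2404
  Σ                    949.7091     6,732.9142
Price P = Σ PV = 949.7091.
Macaulay duration = Σ(t·PV) / P = 6,732.9142 / 949.7091 = 7.08945 half-year periods.
In years: 7.08945 / 2 = 3.54472 years.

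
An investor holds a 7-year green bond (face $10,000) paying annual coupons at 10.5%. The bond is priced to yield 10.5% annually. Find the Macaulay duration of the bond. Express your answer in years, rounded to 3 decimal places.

5.292 years

Periodic yield y = 0.105. Discount each cash flow and weight by its year:
  t   CF        PV=CF/(1+0.105)^t    t·PV
  1     1,050.00       950.2262       950.2262
  2     1,050.00       859.9333     1,719.8665
  3     1,050.00       778.2201     2,334.6604
  4     1,050.00       704.2716     2,817.0865
  5     1,050.00       637.3499     3,186.7494
  6     1,050.00       576.7872     3,460.7233
  7    11,050.00     5,493.2116    38,452.4815
  Σ                 10,000.0000    52,921.7939
Price P = Σ PV = 10,000.0000.
Macaulay duration = Σ(t·PV) / P = 52,921.7939 / 10,000.0000 = 5.29218 years.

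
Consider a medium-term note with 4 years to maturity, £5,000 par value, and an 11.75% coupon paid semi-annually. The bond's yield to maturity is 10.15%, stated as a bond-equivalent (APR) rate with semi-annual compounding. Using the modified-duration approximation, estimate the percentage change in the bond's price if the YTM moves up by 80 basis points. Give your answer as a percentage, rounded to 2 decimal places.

-2.53%

Periodic yield y = 0.05075. Modified duration first:
  t   CF        PV=CF/(1+0.05075)^t    t·PV
  1       293.75       279.5622       279.5622
  2       293.75       266.0597       532.1194
  3       293.75       253.2093       759.6279
  4       293.75       240.9796       963.9184
  5       293.75       229.3406     1,146.7028
  6       293.75       218.2637     1,309.5821
  7       293.75       207.7218     1,454.0526
  8     5,293.75     3,562.6096    28,500.8771
  Σ                  5,257.7465    34,946.4426
P = 5,257.7465; D_Mac = 6.64666 half-year periods = 3.32333 yrs; D_mod = 3.32333/(1+0.05075) = 3.16282 yrs.
ΔP/P ≈ -D_mod · Δy = -3.16282 × (+0.008) = -0.025303 = -2.5303%.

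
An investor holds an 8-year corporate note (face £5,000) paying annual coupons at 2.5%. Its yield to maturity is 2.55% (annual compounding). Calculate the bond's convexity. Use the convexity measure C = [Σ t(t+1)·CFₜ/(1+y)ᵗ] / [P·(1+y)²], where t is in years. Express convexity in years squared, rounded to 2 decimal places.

61.07

With y = 0.0255:
  t   CF        PV=CF/(1+0.0255)^t    t·PV        t(t+1)·PV
  1       125.00       121.8918       121.8918         243.7835
  2       125.00       118.8608       237.7216         713.1649
  3       125.00       115.9052       347.7157       1,390.8627
  4       125.00       113.0231       452.0925       2,260.4627
  5       125.00       110.2127       551.0636       3,306.3814
  6       125.00       107.4722       644.8330       4,513.8312
  7       125.00       104.7998       733.5984       5,868.7875
  8     5,125.00     4,189.9472    33,519.5777     301,676.1997
  Σ                  4,982.1128    36,608.4944     319,973.4736
P = 4,982.1128.
Convexity = Σ t(t+1)·PV / [P·(1+y)²] = 319,973.4736 / (4,982.1128 × 1.051650) = 61.07016.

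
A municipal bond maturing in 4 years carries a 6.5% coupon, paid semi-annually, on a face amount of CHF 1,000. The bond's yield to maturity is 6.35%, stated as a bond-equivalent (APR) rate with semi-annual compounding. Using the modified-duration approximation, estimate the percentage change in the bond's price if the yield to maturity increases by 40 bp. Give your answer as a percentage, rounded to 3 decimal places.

-1.391%

Periodic yield y = 0.03175. Modified duration first:
  t   CF        PV=CF/(1+0.03175)^t    t·PV
  1        32.50        31.4999        31.4999
  2        32.50        30.5305        61.0611
  3        32.50        29.5910        88.7731
  4        32.50        28.6804       114.7217
  5        32.50        27.7978       138.9892
  6        32.50        26.9424       161.6545
  7        32.50        26.1133       182.7932
  8     1,032.50       804.0707     6,432.5656
  Σ                  1,005.2261     7,212.0582
P = 1,005.2261; D_Mac = 7.17456 half-year periods = 3.58728 yrs; D_mod = 3.58728/(1+0.03175) = 3.47689 yrs.
ΔP/P ≈ -D_mod · Δy = -3.47689 × (+0.004) = -0.013908 = -1.3908%.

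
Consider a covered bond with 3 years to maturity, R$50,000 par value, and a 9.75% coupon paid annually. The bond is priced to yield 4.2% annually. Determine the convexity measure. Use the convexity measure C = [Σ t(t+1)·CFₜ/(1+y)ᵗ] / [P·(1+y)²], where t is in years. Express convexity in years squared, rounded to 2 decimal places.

9.87

With y = 0.042:
  t   CF        PV=CF/(1+0.042)^t    t·PV        t(t+1)·PV
  1     4,875.00     4,678.5029     4,678.5029       9,357.0058
  2     4,875.00     4,489.9260     8,979.8520      26,939.5559
  3    54,875.00    48,503.3099   145,509.9298     582,039.7190
  Σ                 57,671.7388   159,168.2846     618,336.2807
P = 57,671.7388.
Convexity = Σ t(t+1)·PV / [P·(1+y)²] = 618,336.2807 / (57,671.7388 × 1.085764) = 9.87475.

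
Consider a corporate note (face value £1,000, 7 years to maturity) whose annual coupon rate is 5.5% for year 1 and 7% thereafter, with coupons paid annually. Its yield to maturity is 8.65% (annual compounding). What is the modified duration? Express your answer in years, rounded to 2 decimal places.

5.32 years

Periodic yield y = 0.0865. First find Macaulay duration:
  t   CF        PV=CF/(1+0.0865)^t    t·PV
  1        55.00        50.6213        50.6213
  2        70.00        59.2978       118.5956
  3        70.00        54.5769       163.7307
  4        70.00        50.2318       200.9274
  5        70.00        46.2327       231.1636
  6        70.00        42.5520       255.3118
  7     1,070.00       598.6537     4,190.5758
  Σ                    902.1662     5,210.9261
P = 902.1662; Macaulay duration = 5,210.9261 / 902.1662 = 5.77602 years.
Modified duration = D_Mac / (1 + y) = 5.77602 / 1.0865 = 5.31617 years.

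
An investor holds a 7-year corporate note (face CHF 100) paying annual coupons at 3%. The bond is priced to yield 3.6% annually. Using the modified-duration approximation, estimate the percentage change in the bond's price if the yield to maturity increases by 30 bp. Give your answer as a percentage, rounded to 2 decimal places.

Periodic yield y = 0.036. Modified duration first:
  t   CF        PV=CF/(1+0.036)^t    t·PV
  1         3.00         2.8958         2.8958
  2         3.00         2.7951         5.5903
  3         3.00         2.6980         8.0940
  4         3.00         2.6042        10.4170
  5         3.00         2.5138        12.5688
  6         3.00         2.4264        14.5584
  7       103.00        80.4116       562.8815
  Σ                     96.3449       617.0057
P = 96.3449; D_Mac = 6.40413 yrs; D_mod = 6.40413/(1+0.036) = 6.18160 yrs.
ΔP/P ≈ -D_mod · Δy = -6.18160 × (+0.003) = -0.018545 = -1.8545%.

-1.85%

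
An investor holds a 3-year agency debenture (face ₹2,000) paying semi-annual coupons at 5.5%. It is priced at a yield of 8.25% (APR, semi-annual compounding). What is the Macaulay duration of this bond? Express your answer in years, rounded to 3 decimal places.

Periodic yield y = 0.04125. Discount each cash flow and weight by its period:
  t   CF        PV=CF/(1+0.04125)^t    t·PV
  1        55.00        52.8211        52.8211
  2        55.00        50.7286       101.4571
  3        55.00        48.7189       146.1568
  4        55.00        46.7889       187.1555
  5        55.00        44.9353       224.6765
  6     2,055.00     1,612.4332     9,674.5994
  Σ                  1,856.4260    10,386.8664
Price P = Σ PV = 1,856.4260.
Macaulay duration = Σ(t·PV) / P = 10,386.8664 / 1,856.4260 = 5.59509 half-year periods.
In years: 5.59509 / 2 = 2.79754 years.

2.798 years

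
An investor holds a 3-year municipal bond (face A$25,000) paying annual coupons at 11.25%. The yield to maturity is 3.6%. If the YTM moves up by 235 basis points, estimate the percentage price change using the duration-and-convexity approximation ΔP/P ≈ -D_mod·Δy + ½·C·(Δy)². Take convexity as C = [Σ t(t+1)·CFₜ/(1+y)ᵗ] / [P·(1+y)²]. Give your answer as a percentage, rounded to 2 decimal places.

-5.93%

With y = 0.036:
  t   CF        PV=CF/(1+0.036)^t    t·PV        t(t+1)·PV
  1     2,812.50     2,714.7683     2,714.7683       5,429.5367
  2     2,812.50     2,620.4328     5,240.8655      15,722.5966
  3    27,812.50    25,012.7108    75,038.1325     300,152.5298
  Σ                 30,347.9119    82,993.7663     321,304.6631
P = 30,347.9119; D_Mac = 2.73474 yrs; D_mod = 2.63971 yrs; C = 9.86436.
Duration effect: -2.63971 × (+0.0235) = -0.062033
Convexity effect: 0.5 × 9.86436 × (0.0235)² = +0.0027238
ΔP/P ≈ -0.062033 + 0.0027238 = -0.059309 = -5.9309%.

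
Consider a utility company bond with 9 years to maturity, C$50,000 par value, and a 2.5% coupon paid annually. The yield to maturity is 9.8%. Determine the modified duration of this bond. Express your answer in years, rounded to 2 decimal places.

7.14 years

Periodic yield y = 0.098. First find Macaulay duration:
  t   CF        PV=CF/(1+0.098)^t    t·PV
  1     1,250.00     1,138.4335     1,138.4335
  2     1,250.00     1,036.8247     2,073.6494
  3     1,250.00       944.2848     2,832.8544
  4     1,250.00       860.0044     3,440.0174
  5     1,250.00       783.2462     3,916.2311
  6     1,250.00       713.3390     4,280.0340
  7     1,250.00       649.6712     4,547.6986
  8     1,250.00       591.6860     4,733.4880
  9    51,250.00    22,093.9216   198,845.2945
  Σ                 28,811.4114   225,807.7009
P = 28,811.4114; Macaulay duration = 225,807.7009 / 28,811.4114 = 7.83744 years.
Modified duration = D_Mac / (1 + y) = 7.83744 / 1.098 = 7.13792 years.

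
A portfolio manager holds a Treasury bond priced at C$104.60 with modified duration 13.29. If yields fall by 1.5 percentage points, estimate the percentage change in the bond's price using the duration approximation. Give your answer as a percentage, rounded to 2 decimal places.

Duration approximation: ΔP/P ≈ -D_mod · Δy = -13.29 × (-0.015) = +0.199350.
As a percentage: +19.9350%.

+19.94%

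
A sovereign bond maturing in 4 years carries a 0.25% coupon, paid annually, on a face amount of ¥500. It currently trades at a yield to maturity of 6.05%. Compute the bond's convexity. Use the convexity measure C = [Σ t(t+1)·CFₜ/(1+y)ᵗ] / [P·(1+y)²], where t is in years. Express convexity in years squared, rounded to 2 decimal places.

17.68

With y = 0.0605:
  t   CF        PV=CF/(1+0.0605)^t    t·PV        t(t+1)·PV
  1         1.25         1.1787         1.1787           2.3574
  2         1.25         1.1114         2.2229           6.6687
  3         1.25         1.0480         3.1441          12.5765
  4       501.25       396.2887     1,585.1548       7,925.7741
  Σ                    399.6269     1,591.7005       7,947.3766
P = 399.6269.
Convexity = Σ t(t+1)·PV / [P·(1+y)²] = 7,947.3766 / (399.6269 × 1.124660) = 17.68267.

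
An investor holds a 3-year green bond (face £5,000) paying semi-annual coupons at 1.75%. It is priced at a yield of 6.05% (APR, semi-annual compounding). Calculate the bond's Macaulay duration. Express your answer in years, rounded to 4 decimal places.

Periodic yield y = 0.03025. Discount each cash flow and weight by its period:
  t   CF        PV=CF/(1+0.03025)^t    t·PV
  1        43.75        42.4654        42.4654
  2        43.75        41.2186        82.4371
  3        43.75        40.0083       120.0249
  4        43.75        38.8336       155.3344
  5        43.75        37.6934       188.4668
  6     5,043.75     4,217.9149    25,307.4894
  Σ                  4,418.1341    25,896.2181
Price P = Σ PV = 4,418.1341.
Macaulay duration = Σ(t·PV) / P = 25,896.2181 / 4,418.1341 = 5.86135 half-year periods.
In years: 5.86135 / 2 = 2.93067 years.

2.9307 years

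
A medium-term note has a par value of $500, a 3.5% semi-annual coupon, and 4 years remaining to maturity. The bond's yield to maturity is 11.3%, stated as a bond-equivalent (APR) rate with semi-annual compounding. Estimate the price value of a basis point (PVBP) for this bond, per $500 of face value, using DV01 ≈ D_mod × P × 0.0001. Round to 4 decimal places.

$0.1329

Periodic yield y = 0.0565.
  t   CF        PV=CF/(1+0.0565)^t    t·PV
  1         8.75         8.2821         8.2821
  2         8.75         7.8392        15.6783
  3         8.75         7.4199        22.2598
  4         8.75         7.0231        28.0925
  5         8.75         6.6475        33.2377
  6         8.75         6.2920        37.7522
  7         8.75         5.9555        41.6888
  8       508.75       327.7543     2,622.0345
  Σ                    377.2137     2,809.0258
P = 377.2137; D_Mac = 7.44678 half-year periods = 3.72339 yrs; D_mod = 3.52427 yrs.
DV01 ≈ 3.52427 × 377.2137 × 0.0001 = 0.132940.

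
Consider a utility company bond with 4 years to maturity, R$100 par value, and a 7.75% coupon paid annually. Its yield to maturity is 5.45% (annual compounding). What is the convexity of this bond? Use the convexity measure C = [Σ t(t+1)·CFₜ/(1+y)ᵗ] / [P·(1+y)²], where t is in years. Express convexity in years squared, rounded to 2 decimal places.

With y = 0.0545:
  t   CF        PV=CF/(1+0.0545)^t    t·PV        t(t+1)·PV
  1         7.75         7.3495         7.3495          14.6989
  2         7.75         6.9696        13.9392          41.8177
  3         7.75         6.6094        19.8282          79.3128
  4       107.75        87.1427       348.5707       1,742.8537
  Σ                    108.0712       389.6876       1,878.6831
P = 108.0712.
Convexity = Σ t(t+1)·PV / [P·(1+y)²] = 1,878.6831 / (108.0712 × 1.111970) = 15.63330.

15.63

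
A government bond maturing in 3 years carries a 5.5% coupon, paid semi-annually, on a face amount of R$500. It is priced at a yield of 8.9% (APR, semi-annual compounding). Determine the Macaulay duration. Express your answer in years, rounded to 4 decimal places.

2.7954 years

Periodic yield y = 0.0445. Discount each cash flow and weight by its period:
  t   CF        PV=CF/(1+0.0445)^t    t·PV
  1        13.75        13.1642        13.1642
  2        13.75        12.6033        25.2067
  3        13.75        12.0664        36.1992
  4        13.75        11.5523        46.2092
  5        13.75        11.0601        55.3007
  6       513.75       395.6409     2,373.8453
  Σ                    456.0873     2,549.9253
Price P = Σ PV = 456.0873.
Macaulay duration = Σ(t·PV) / P = 2,549.9253 / 456.0873 = 5.59087 half-year periods.
In years: 5.59087 / 2 = 2.79544 years.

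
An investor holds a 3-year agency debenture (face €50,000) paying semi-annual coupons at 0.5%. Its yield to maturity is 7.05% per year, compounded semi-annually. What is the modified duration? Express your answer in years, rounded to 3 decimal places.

2.878 years

Periodic yield y = 0.03525. First find Macaulay duration:
  t   CF        PV=CF/(1+0.03525)^t    t·PV
  1       125.00       120.7438       120.7438
  2       125.00       116.6325       233.2650
  3       125.00       112.6612       337.9835
  4       125.00       108.8251       435.3004
  5       125.00       105.1196       525.5981
  6    50,125.00    40,717.6730   244,306.0382
  Σ                 41,281.6552   245,958.9290
P = 41,281.6552; Macaulay duration = 245,958.9290 / 41,281.6552 = 5.95807 half-year periods = 2.97903 years.
Modified duration = D_Mac / (1 + y) = 2.97903 / 1.03525 = 2.87760 years.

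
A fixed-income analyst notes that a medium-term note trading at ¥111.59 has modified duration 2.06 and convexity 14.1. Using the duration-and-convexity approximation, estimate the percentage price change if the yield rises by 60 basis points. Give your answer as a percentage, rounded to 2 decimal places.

Duration effect: -D_mod·Δy = -2.06 × (+0.006) = -0.012360
Convexity effect: ½·C·(Δy)² = 0.5 × 14.1 × (0.006)² = +0.0002538
ΔP/P ≈ -0.012360 + 0.0002538 = -0.0121062
= -1.21062%.

-1.21%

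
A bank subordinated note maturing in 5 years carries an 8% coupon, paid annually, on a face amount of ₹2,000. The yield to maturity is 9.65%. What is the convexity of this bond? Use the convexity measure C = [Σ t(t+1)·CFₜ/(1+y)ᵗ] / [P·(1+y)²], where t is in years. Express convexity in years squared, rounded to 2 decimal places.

With y = 0.0965:
  t   CF        PV=CF/(1+0.0965)^t    t·PV        t(t+1)·PV
  1       160.00       145.9188       145.9188         291.8377
  2       160.00       133.0769       266.1538         798.4615
  3       160.00       121.3652       364.0955       1,456.3821
  4       160.00       110.6842       442.7366       2,213.6830
  5     2,160.00     1,362.7324     6,813.6618      40,881.9710
  Σ                  1,873.7774     8,032.5666      45,642.3352
P = 1,873.7774.
Convexity = Σ t(t+1)·PV / [P·(1+y)²] = 45,642.3352 / (1,873.7774 × 1.202312) = 20.25968.

20.26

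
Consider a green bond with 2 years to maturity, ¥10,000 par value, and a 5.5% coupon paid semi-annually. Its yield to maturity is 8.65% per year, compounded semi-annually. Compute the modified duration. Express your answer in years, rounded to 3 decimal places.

Periodic yield y = 0.04325. First find Macaulay duration:
  t   CF        PV=CF/(1+0.04325)^t    t·PV
  1       275.00       263.5993       263.5993
  2       275.00       252.6713       505.3426
  3       275.00       242.1963       726.5889
  4    10,275.00     8,674.1765    34,696.7062
  Σ                  9,432.6435    36,192.2370
P = 9,432.6435; Macaulay duration = 36,192.2370 / 9,432.6435 = 3.83691 half-year periods = 1.91846 years.
Modified duration = D_Mac / (1 + y) = 1.91846 / 1.04325 = 1.83892 years.

1.839 years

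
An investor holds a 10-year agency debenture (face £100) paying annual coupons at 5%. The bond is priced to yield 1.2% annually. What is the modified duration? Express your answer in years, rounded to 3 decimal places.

8.312 years

Periodic yield y = 0.012. First find Macaulay duration:
  t   CF        PV=CF/(1+0.012)^t    t·PV
  1         5.00         4.9407         4.9407
  2         5.00         4.8821         9.7643
  3         5.00         4.8242        14.4727
  4         5.00         4.7670        19.0681
  5         5.00         4.7105        23.5525
  6         5.00         4.6546        27.9279
  7         5.00         4.5995        32.1962
  8         5.00         4.5449        36.3593
  9         5.00         4.4910        40.4192
  10      105.00        93.1932       931.9319
  Σ                    135.6078     1,140.6328
P = 135.6078; Macaulay duration = 1,140.6328 / 135.6078 = 8.41126 years.
Modified duration = D_Mac / (1 + y) = 8.41126 / 1.012 = 8.31152 years.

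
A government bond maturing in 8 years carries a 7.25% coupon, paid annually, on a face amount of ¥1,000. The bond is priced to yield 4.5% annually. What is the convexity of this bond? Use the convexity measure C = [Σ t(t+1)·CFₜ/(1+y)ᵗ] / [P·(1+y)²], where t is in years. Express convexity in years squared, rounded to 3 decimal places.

With y = 0.045:
  t   CF        PV=CF/(1+0.045)^t    t·PV        t(t+1)·PV
  1        72.50        69.3780        69.3780         138.7560
  2        72.50        66.3904       132.7808         398.3425
  3        72.50        63.5315       190.5945         762.3780
  4        72.50        60.7957       243.1828       1,215.9139
  5        72.50        58.1777       290.8885       1,745.3310
  6        72.50        55.6724       334.0346       2,338.2425
  7        72.50        53.2751       372.9254       2,983.4035
  8     1,072.50       754.1660     6,033.3284      54,299.9555
  Σ                  1,181.3869     7,667.1131      63,882.3231
P = 1,181.3869.
Convexity = Σ t(t+1)·PV / [P·(1+y)²] = 63,882.3231 / (1,181.3869 × 1.092025) = 49.51719.

49.517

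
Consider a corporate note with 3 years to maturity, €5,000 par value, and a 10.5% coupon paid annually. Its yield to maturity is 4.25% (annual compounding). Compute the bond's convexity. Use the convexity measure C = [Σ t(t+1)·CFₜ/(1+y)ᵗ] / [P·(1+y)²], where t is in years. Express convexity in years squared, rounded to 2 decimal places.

9.80

With y = 0.0425:
  t   CF        PV=CF/(1+0.0425)^t    t·PV        t(t+1)·PV
  1       525.00       503.5971       503.5971       1,007.1942
  2       525.00       483.0668       966.1336       2,898.4007
  3     5,525.00     4,876.4535    14,629.3606      58,517.4426
  Σ                  5,863.1175    16,099.0913      62,423.0375
P = 5,863.1175.
Convexity = Σ t(t+1)·PV / [P·(1+y)²] = 62,423.0375 / (5,863.1175 × 1.086806) = 9.79635.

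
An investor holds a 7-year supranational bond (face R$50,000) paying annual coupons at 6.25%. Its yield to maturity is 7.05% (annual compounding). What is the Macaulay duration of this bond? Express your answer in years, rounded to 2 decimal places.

Periodic yield y = 0.0705. Discount each cash flow and weight by its year:
  t   CF        PV=CF/(1+0.0705)^t    t·PV
  1     3,125.00     2,919.1966     2,919.1966
  2     3,125.00     2,726.9469     5,453.8938
  3     3,125.00     2,547.3581     7,642.0744
  4     3,125.00     2,379.5966     9,518.3863
  5     3,125.00     2,222.8833    11,114.4165
  6     3,125.00     2,076.4907    12,458.9442
  7    53,125.00    32,975.5647   230,828.9530
  Σ                 47,848.0369   279,935.8648
Price P = Σ PV = 47,848.0369.
Macaulay duration = Σ(t·PV) / P = 279,935.8648 / 47,848.0369 = 5.85052 years.

5.85 years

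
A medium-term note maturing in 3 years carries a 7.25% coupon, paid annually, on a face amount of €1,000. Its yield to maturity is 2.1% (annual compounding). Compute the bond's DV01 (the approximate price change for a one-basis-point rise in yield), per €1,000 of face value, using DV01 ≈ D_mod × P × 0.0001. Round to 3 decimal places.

Periodic yield y = 0.021.
  t   CF        PV=CF/(1+0.021)^t    t·PV
  1        72.50        71.0088        71.0088
  2        72.50        69.5483       139.0966
  3     1,072.50     1,007.6741     3,023.0222
  Σ                  1,148.2312     3,233.1276
P = 1,148.2312; D_Mac = 2.81575 yrs; D_mod = 2.75783 yrs.
DV01 ≈ 2.75783 × 1,148.2312 × 0.0001 = 0.316663.

€0.317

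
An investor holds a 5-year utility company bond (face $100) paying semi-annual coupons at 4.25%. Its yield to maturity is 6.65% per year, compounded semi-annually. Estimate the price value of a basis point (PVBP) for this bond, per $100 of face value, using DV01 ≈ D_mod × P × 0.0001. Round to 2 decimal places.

$0.04

Periodic yield y = 0.03325.
  t   CF        PV=CF/(1+0.03325)^t    t·PV
  1        2.125         2.0566         2.0566
  2        2.125         1.9904         3.9809
  3        2.125         1.9264         5.7791
  4        2.125         1.8644         7.4576
  5        2.125         1.8044         9.0220
  6        2.125         1.7463        10.4780
  7        2.125         1.6901        11.8309
  8        2.125         1.6357        13.0860
  9        2.125         1.5831        14.2480
  10     102.125        73.6339       736.3392
  Σ                     89.9315       814.2782
P = 89.9315; D_Mac = 9.05443 half-year periods = 4.52722 yrs; D_mod = 4.38153 yrs.
DV01 ≈ 4.38153 × 89.9315 × 0.0001 = 0.039404.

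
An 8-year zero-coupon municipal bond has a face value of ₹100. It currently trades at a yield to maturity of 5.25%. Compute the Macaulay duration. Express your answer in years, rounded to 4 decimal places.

A zero-coupon bond has a single cash flow at maturity, so its Macaulay duration equals its maturity: 8 years.

8.0000 years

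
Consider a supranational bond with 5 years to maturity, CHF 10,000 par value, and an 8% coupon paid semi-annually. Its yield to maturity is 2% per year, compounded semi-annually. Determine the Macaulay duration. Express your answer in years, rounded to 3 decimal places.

4.324 years

Periodic yield y = 0.01. Discount each cash flow and weight by its period:
  t   CF        PV=CF/(1+0.01)^t    t·PV
  1       400.00       396.0396       396.0396
  2       400.00       392.1184       784.2368
  3       400.00       388.2361     1,164.7082
  4       400.00       384.3921     1,537.5686
  5       400.00       380.5863     1,902.9314
  6       400.00       376.8181     2,260.9086
  7       400.00       373.0872     2,611.6106
  8       400.00       369.3933     2,955.1463
  9       400.00       365.7359     3,291.6234
  10   10,400.00     9,414.9843    94,149.8433
  Σ                 12,841.3914   111,054.6166
Price P = Σ PV = 12,841.3914.
Macaulay duration = Σ(t·PV) / P = 111,054.6166 / 12,841.3914 = 8.64818 half-year periods.
In years: 8.64818 / 2 = 4.32409 years.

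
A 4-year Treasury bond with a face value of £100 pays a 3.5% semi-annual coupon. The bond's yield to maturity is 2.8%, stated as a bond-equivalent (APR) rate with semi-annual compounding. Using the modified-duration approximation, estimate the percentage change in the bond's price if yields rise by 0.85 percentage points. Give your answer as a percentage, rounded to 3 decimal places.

Periodic yield y = 0.014. Modified duration first:
  t   CF        PV=CF/(1+0.014)^t    t·PV
  1         1.75         1.7258         1.7258
  2         1.75         1.7020         3.4040
  3         1.75         1.6785         5.0355
  4         1.75         1.6553         6.6213
  5         1.75         1.6325         8.1624
  6         1.75         1.6099         9.6597
  7         1.75         1.5877        11.1140
  8       101.75        91.0397       728.3175
  Σ                    102.6315       774.0403
P = 102.6315; D_Mac = 7.54194 half-year periods = 3.77097 yrs; D_mod = 3.77097/(1+0.014) = 3.71890 yrs.
ΔP/P ≈ -D_mod · Δy = -3.71890 × (+0.0085) = -0.031611 = -3.1611%.

-3.161%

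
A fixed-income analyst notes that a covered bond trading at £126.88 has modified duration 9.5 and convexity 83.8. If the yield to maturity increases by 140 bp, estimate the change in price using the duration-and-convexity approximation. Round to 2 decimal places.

-£15.83

Duration effect: -D_mod·Δy = -9.5 × (+0.014) = -0.133000
Convexity effect: ½·C·(Δy)² = 0.5 × 83.8 × (0.014)² = +0.0082124
ΔP/P ≈ -0.133000 + 0.0082124 = -0.1247876
ΔP ≈ 126.88 × (-0.1247876) = -15.833050688.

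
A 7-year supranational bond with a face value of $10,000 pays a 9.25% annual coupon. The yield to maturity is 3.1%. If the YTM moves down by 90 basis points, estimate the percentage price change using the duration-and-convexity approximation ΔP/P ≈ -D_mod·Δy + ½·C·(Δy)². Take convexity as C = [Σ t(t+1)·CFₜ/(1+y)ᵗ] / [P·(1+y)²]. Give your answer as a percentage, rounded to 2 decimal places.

With y = 0.031:
  t   CF        PV=CF/(1+0.031)^t    t·PV        t(t+1)·PV
  1       925.00       897.1872       897.1872       1,794.3744
  2       925.00       870.2107     1,740.4213       5,221.2640
  3       925.00       844.0453     2,532.1358      10,128.5432
  4       925.00       818.6666     3,274.6664      16,373.3320
  5       925.00       794.0510     3,970.2551      23,821.5305
  6       925.00       770.1756     4,621.0534      32,347.3741
  7    10,925.00     8,822.8885    61,760.2192     494,081.7535
  Σ                 13,817.2248    78,795.9384     583,768.1717
P = 13,817.2248; D_Mac = 5.70273 yrs; D_mod = 5.53126 yrs; C = 39.74681.
Duration effect: -5.53126 × (-0.009) = +0.049781
Convexity effect: 0.5 × 39.74681 × (-0.009)² = +0.0016097
ΔP/P ≈ +0.049781 + 0.0016097 = +0.051391 = +5.1391%.

+5.14%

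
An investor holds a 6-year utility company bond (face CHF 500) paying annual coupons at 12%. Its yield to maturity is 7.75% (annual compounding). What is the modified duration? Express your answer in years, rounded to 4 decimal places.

Periodic yield y = 0.0775. First find Macaulay duration:
  t   CF        PV=CF/(1+0.0775)^t    t·PV
  1        60.00        55.6845        55.6845
  2        60.00        51.6793       103.3586
  3        60.00        47.9622       143.8867
  4        60.00        44.5125       178.0501
  5        60.00        41.3109       206.5546
  6       560.00       357.8363     2,147.0176
  Σ                    598.9857     2,834.5520
P = 598.9857; Macaulay duration = 2,834.5520 / 598.9857 = 4.73225 years.
Modified duration = D_Mac / (1 + y) = 4.73225 / 1.0775 = 4.39188 years.

4.3919 years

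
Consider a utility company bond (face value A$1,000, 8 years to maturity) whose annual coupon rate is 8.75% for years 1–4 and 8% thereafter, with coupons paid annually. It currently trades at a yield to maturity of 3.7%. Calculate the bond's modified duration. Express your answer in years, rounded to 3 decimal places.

Periodic yield y = 0.037. First find Macaulay duration:
  t   CF        PV=CF/(1+0.037)^t    t·PV
  1        87.50        84.3780        84.3780
  2        87.50        81.3674       162.7348
  3        87.50        78.4642       235.3927
  4        87.50        75.6646       302.6586
  5        80.00        66.7108       333.5540
  6        80.00        64.3306       385.9835
  7        80.00        62.0353       434.2469
  8     1,080.00       807.5952     6,460.7612
  Σ                  1,320.5461     8,399.7098
P = 1,320.5461; Macaulay duration = 8,399.7098 / 1,320.5461 = 6.36078 years.
Modified duration = D_Mac / (1 + y) = 6.36078 / 1.037 = 6.13383 years.

6.134 years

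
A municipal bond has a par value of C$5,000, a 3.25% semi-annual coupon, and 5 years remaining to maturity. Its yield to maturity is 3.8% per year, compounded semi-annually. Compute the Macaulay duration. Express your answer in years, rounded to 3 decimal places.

4.650 years

Periodic yield y = 0.019. Discount each cash flow and weight by its period:
  t   CF        PV=CF/(1+0.019)^t    t·PV
  1        81.25        79.7350        79.7350
  2        81.25        78.2483       156.4966
  3        81.25        76.7893       230.3680
  4        81.25        75.3575       301.4301
  5        81.25        73.9524       369.7622
  6        81.25        72.5735       435.4412
  7        81.25        71.2203       498.5424
  8        81.25        69.8924       559.1391
  9        81.25        68.5892       617.3028
  10    5,081.25     4,209.4826    42,094.8264
  Σ                  4,875.8407    45,343.0438
Price P = Σ PV = 4,875.8407.
Macaulay duration = Σ(t·PV) / P = 45,343.0438 / 4,875.8407 = 9.29953 half-year periods.
In years: 9.29953 / 2 = 4.64977 years.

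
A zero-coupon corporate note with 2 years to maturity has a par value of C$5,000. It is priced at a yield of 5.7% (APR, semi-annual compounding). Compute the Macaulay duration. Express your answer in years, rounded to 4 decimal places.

A zero-coupon bond has a single cash flow at maturity, so its Macaulay duration equals its maturity: 2 years.
(Equivalently: 4 semi-annual periods ÷ 2 = 2 years.)

2.0000 years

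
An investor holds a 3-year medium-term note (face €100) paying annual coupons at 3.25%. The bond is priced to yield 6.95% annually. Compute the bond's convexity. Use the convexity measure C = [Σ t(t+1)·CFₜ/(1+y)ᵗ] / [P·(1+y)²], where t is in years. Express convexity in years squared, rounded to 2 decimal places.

With y = 0.0695:
  t   CF        PV=CF/(1+0.0695)^t    t·PV        t(t+1)·PV
  1         3.25         3.0388         3.0388           6.0776
  2         3.25         2.8413         5.6827          17.0480
  3       103.25        84.4010       253.2031       1,012.8122
  Σ                     90.2812       261.9245       1,035.9378
P = 90.2812.
Convexity = Σ t(t+1)·PV / [P·(1+y)²] = 1,035.9378 / (90.2812 × 1.143830) = 10.03171.

10.03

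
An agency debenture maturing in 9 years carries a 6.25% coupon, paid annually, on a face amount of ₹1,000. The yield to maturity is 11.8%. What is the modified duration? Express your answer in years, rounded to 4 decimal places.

6.0273 years

Periodic yield y = 0.118. First find Macaulay duration:
  t   CF        PV=CF/(1+0.118)^t    t·PV
  1        62.50        55.9034        55.9034
  2        62.50        50.0030       100.0061
  3        62.50        44.7254       134.1763
  4        62.50        40.0049       160.0195
  5        62.50        35.7825       178.9126
  6        62.50        32.0058       192.0350
  7        62.50        28.6278       200.3943
  8        62.50        25.6062       204.8498
  9     1,062.50       389.3612     3,504.2511
  Σ                    702.0203     4,730.5481
P = 702.0203; Macaulay duration = 4,730.5481 / 702.0203 = 6.73848 years.
Modified duration = D_Mac / (1 + y) = 6.73848 / 1.118 = 6.02726 years.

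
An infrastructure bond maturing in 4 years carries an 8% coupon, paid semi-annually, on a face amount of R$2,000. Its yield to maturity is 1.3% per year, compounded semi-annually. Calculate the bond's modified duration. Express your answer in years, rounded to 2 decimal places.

Periodic yield y = 0.0065. First find Macaulay duration:
  t   CF        PV=CF/(1+0.0065)^t    t·PV
  1        80.00        79.4834        79.4834
  2        80.00        78.9701       157.9401
  3        80.00        78.4601       235.3802
  4        80.00        77.9534       311.8135
  5        80.00        77.4499       387.2497
  6        80.00        76.9498       461.6986
  7        80.00        76.4528       535.1698
  8     2,080.00     1,974.9363    15,799.4907
  Σ                  2,520.6557    17,968.2259
P = 2,520.6557; Macaulay duration = 17,968.2259 / 2,520.6557 = 7.12839 half-year periods = 3.56420 years.
Modified duration = D_Mac / (1 + y) = 3.56420 / 1.0065 = 3.54118 years.

3.54 years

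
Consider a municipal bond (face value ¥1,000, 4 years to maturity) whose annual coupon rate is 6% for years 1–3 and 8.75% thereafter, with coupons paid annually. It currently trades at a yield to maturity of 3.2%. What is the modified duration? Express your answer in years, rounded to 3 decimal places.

3.582 years

Periodic yield y = 0.032. First find Macaulay duration:
  t   CF        PV=CF/(1+0.032)^t    t·PV
  1        60.00        58.1395        58.1395
  2        60.00        56.3368       112.6735
  3        60.00        54.5899       163.7696
  4     1,087.50       958.7613     3,835.0450
  Σ                  1,127.8274     4,169.6277
P = 1,127.8274; Macaulay duration = 4,169.6277 / 1,127.8274 = 3.69704 years.
Modified duration = D_Mac / (1 + y) = 3.69704 / 1.032 = 3.58241 years.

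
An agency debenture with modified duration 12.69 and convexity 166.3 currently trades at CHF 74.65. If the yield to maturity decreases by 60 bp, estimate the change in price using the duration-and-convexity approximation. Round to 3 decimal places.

+CHF 5.907

Duration effect: -D_mod·Δy = -12.69 × (-0.006) = +0.076140
Convexity effect: ½·C·(Δy)² = 0.5 × 166.3 × (-0.006)² = +0.0029934
ΔP/P ≈ +0.076140 + 0.0029934 = +0.0791334
ΔP ≈ 74.65 × (+0.0791334) = +5.90730831.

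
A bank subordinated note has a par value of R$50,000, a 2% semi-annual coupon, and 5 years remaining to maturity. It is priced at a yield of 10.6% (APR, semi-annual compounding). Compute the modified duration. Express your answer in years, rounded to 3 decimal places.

4.484 years

Periodic yield y = 0.053. First find Macaulay duration:
  t   CF        PV=CF/(1+0.053)^t    t·PV
  1       500.00       474.8338       474.8338
  2       500.00       450.9343       901.8686
  3       500.00       428.2377     1,284.7131
  4       500.00       406.6835     1,626.7339
  5       500.00       386.2141     1,931.0706
  6       500.00       366.7750     2,200.6503
  7       500.00       348.3144     2,438.2007
  8       500.00       330.7829     2,646.2631
  9       500.00       314.1338     2,827.2042
  10   50,500.00    30,130.5921   301,305.9211
  Σ                 33,637.5016   317,637.4592
P = 33,637.5016; Macaulay duration = 317,637.4592 / 33,637.5016 = 9.44296 half-year periods = 4.72148 years.
Modified duration = D_Mac / (1 + y) = 4.72148 / 1.053 = 4.48383 years.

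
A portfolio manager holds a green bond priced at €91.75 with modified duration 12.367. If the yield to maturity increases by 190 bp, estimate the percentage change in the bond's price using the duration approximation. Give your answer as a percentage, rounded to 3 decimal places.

Duration approximation: ΔP/P ≈ -D_mod · Δy = -12.367 × (+0.019) = -0.234973.
As a percentage: -23.4973%.

-23.497%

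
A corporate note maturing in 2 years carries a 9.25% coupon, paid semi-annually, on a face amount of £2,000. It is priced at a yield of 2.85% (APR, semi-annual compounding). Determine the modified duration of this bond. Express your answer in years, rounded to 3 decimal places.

Periodic yield y = 0.01425. First find Macaulay duration:
  t   CF        PV=CF/(1+0.01425)^t    t·PV
  1        92.50        91.2004        91.2004
  2        92.50        89.9190       179.8381
  3        92.50        88.6557       265.9671
  4     2,092.50     1,977.3584     7,909.4337
  Σ                  2,247.1336     8,446.4393
P = 2,247.1336; Macaulay duration = 8,446.4393 / 2,247.1336 = 3.75876 half-year periods = 1.87938 years.
Modified duration = D_Mac / (1 + y) = 1.87938 / 1.01425 = 1.85298 years.

1.853 years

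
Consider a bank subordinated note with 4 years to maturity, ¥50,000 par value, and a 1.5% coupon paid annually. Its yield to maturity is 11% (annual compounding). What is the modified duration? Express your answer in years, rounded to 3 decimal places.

Periodic yield y = 0.11. First find Macaulay duration:
  t   CF        PV=CF/(1+0.11)^t    t·PV
  1       750.00       675.6757       675.6757
  2       750.00       608.7168     1,217.4336
  3       750.00       548.3935     1,645.1806
  4    50,750.00    33,430.5969   133,722.3878
  Σ                 35,263.3830   137,260.6777
P = 35,263.3830; Macaulay duration = 137,260.6777 / 35,263.3830 = 3.89244 years.
Modified duration = D_Mac / (1 + y) = 3.89244 / 1.11 = 3.50670 years.

3.507 years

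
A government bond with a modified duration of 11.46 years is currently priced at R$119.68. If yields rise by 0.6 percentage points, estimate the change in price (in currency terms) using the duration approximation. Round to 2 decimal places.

-R$8.23

Duration approximation: ΔP/P ≈ -D_mod · Δy = -11.46 × (+0.006) = -0.068760.
ΔP ≈ 119.68 × (-0.068760) = -8.2291968.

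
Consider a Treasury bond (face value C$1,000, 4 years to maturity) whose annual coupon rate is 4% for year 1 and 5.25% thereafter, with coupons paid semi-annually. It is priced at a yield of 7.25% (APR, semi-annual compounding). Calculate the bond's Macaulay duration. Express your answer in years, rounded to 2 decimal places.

Periodic yield y = 0.03625. Discount each cash flow and weight by its period:
  t   CF        PV=CF/(1+0.03625)^t    t·PV
  1        20.00        19.3004        19.3004
  2        20.00        18.6252        37.2504
  3        26.25        23.5904        70.7713
  4        26.25        22.7652        91.0607
  5        26.25        21.9688       109.8441
  6        26.25        21.2003       127.2018
  7        26.25        20.4587       143.2107
  8     1,026.25       771.8570     6,174.8556
  Σ                    919.7659     6,773.4950
Price P = Σ PV = 919.7659.
Macaulay duration = Σ(t·PV) / P = 6,773.4950 / 919.7659 = 7.36437 half-year periods.
In years: 7.36437 / 2 = 3.68218 years.

3.68 years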